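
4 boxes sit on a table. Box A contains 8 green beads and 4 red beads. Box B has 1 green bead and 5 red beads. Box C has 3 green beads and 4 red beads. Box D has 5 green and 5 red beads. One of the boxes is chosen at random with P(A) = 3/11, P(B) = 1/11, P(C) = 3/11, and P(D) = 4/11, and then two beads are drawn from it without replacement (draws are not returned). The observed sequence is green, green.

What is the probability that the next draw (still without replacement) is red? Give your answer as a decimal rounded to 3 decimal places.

Compute the likelihood of the observed sequence for each case: P(data | box A) = (8/12)(7/11) = 0.42424; P(data | box B) = (1/6)(0/5) = 0; P(data | box C) = (3/7)(2/6) = 0.14286; P(data | box D) = (5/10)(4/9) = 0.22222.
The prior-weighted likelihoods are 3/11 · 0.42424 = 0.1157, 1/11 · 0 = 0, 3/11 · 0.14286 = 0.038961, 4/11 · 0.22222 = 0.080808; with total 0.23547.
Dividing through by the total gives posterior P(box A | data) = 0.49136, P(box B | data) = 0, P(box C | data) = 0.16546, P(box D | data) = 0.34318.
The predictive probability is P(red next | data) = (2/5)(0.49136) + (4/5)(0.16546) + (5/8)(0.34318) = 0.5434.

0.543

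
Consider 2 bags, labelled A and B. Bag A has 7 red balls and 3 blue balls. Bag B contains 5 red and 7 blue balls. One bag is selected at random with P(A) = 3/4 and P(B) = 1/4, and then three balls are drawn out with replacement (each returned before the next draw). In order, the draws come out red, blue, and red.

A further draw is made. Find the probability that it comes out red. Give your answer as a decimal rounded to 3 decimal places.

0.647

Under each hypothesis, the probability of the observed sequence is: P(data | bag A) = (7/10)(3/10)(7/10) = 0.147; P(data | bag B) = (5/12)(7/12)(5/12) = 0.10127.
Weighting by the prior gives 3/4 · 0.147 = 0.11025, 1/4 · 0.10127 = 0.025318; summing to 0.13557.
Dividing through by the total gives posterior P(bag A | data) = 0.81324, P(bag B | data) = 0.18676.
Averaging over the posterior, P(red next | data) = (7/10)(0.81324) + (5/12)(0.18676) = 0.64709.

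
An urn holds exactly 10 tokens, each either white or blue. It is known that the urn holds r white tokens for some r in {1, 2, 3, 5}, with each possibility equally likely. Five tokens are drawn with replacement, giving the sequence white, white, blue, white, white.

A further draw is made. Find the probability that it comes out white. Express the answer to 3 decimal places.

0.459

Compute the likelihood of the observed sequence for each case: P(data | r = 1) = (1/10)(1/10)(9/10)(1/10)(1/10) = 9e-05; P(data | r = 2) = (2/10)(2/10)(8/10)(2/10)(2/10) = 0.00128; P(data | r = 3) = (3/10)(3/10)(7/10)(3/10)(3/10) = 0.00567; P(data | r = 5) = (5/10)(5/10)(5/10)(5/10)(5/10) = 0.03125.
Weighting by the prior gives 1/4 · 9e-05 = 2.25e-05, 1/4 · 0.00128 = 0.00032, 1/4 · 0.00567 = 0.0014175, 1/4 · 0.03125 = 0.0078125; summing to 0.0095725.
The posterior is then P(r = 1 | data) = 0.0023505, P(r = 2 | data) = 0.033429, P(r = 3 | data) = 0.14808, P(r = 5 | data) = 0.81614.
The predictive probability is P(white next | data) = (1/10)(0.0023505) + (1/5)(0.033429) + (3/10)(0.14808) + (1/2)(0.81614) = 0.45941.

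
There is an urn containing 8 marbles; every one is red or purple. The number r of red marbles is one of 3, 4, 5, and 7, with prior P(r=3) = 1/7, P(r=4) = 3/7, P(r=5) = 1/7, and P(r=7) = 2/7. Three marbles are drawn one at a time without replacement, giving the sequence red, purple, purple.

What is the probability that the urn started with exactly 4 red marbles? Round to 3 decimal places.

For each hypothesis, P(data | H) works out to: P(data | r = 3) = (3/8)(5/7)(4/6) = 5/28; P(data | r = 4) = (4/8)(4/7)(3/6) = 1/7; P(data | r = 5) = (5/8)(3/7)(2/6) = 5/56; P(data | r = 7) = (7/8)(1/7)(0/6) = 0.
Multiplying each by its prior: 1/7 · 5/28 = 5/196, 3/7 · 1/7 = 3/49, 1/7 · 5/56 = 5/392, 2/7 · 0 = 0; these sum to 39/392.
By Bayes' rule, P(r = 4 | data) = (3/49) / (39/392) = 8/13.

0.615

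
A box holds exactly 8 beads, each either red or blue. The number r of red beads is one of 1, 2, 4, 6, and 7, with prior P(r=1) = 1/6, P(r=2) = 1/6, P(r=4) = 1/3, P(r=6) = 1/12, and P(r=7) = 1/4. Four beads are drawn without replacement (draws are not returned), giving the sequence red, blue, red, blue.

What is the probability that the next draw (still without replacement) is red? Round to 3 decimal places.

Compute the likelihood of the observed sequence for each case: P(data | r = 1) = (1/8)(7/7)(0/6) = 0; P(data | r = 2) = (2/8)(6/7)(1/6)(5/5) = 1/28; P(data | r = 4) = (4/8)(4/7)(3/6)(3/5) = 3/35; P(data | r = 6) = (6/8)(2/7)(5/6)(1/5) = 1/28; P(data | r = 7) = (7/8)(1/7)(6/6)(0/5) = 0.
Multiplying each by its prior: 1/6 · 0 = 0, 1/6 · 1/28 = 1/168, 1/3 · 3/35 = 1/35, 1/12 · 1/28 = 1/336, 1/4 · 0 = 0; these sum to 3/80.
Dividing through by the total gives posterior P(r = 1 | data) = 0, P(r = 2 | data) = 10/63, P(r = 4 | data) = 16/21, P(r = 6 | data) = 5/63, P(r = 7 | data) = 0.
Averaging over the posterior, P(red next | data) = (0)(10/63) + (1/2)(16/21) + (1)(5/63) = 29/63.

0.460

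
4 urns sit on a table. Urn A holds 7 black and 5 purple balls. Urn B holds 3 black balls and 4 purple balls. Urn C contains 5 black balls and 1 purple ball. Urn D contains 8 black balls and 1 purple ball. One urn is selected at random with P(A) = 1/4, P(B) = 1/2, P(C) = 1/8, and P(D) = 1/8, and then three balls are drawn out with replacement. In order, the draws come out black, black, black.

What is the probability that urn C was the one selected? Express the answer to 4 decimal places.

Compute the likelihood of the observed sequence for each case: P(data | urn A) = (7/12)(7/12)(7/12) = 0.1985; P(data | urn B) = (3/7)(3/7)(3/7) = 0.078717; P(data | urn C) = (5/6)(5/6)(5/6) = 0.5787; P(data | urn D) = (8/9)(8/9)(8/9) = 0.70233.
The prior-weighted likelihoods are 1/4 · 0.1985 = 0.049624, 1/2 · 0.078717 = 0.039359, 1/8 · 0.5787 = 0.072338, 1/8 · 0.70233 = 0.087791; these sum to 0.24911.
Hence P(urn C | data) = (0.072338) / (0.24911) = 0.29038.

0.2904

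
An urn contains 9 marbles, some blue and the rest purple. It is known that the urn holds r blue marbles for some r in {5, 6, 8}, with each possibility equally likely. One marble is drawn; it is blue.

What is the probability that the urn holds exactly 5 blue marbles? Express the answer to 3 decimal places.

The likelihood of this draw under each hypothesis: P(data | r = 5) = (5/9) = 5/9; P(data | r = 6) = (6/9) = 2/3; P(data | r = 8) = (8/9) = 8/9.
Weighting by the prior gives 1/3 · 5/9 = 5/27, 1/3 · 2/3 = 2/9, 1/3 · 8/9 = 8/27; these sum to 19/27.
Hence P(r = 5 | data) = (5/27) / (19/27) = 5/19.

0.263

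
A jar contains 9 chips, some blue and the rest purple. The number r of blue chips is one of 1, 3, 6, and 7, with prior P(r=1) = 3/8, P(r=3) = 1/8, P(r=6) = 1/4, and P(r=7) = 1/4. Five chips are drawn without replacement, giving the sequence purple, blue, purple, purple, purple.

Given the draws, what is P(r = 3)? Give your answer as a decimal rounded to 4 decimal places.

For each hypothesis, P(data | H) works out to: P(data | r = 1) = (8/9)(1/8)(7/7)(6/6)(5/5) = 1/9; P(data | r = 3) = (6/9)(3/8)(5/7)(4/6)(3/5) = 1/14; P(data | r = 6) = (3/9)(6/8)(2/7)(1/6)(0/5) = 0; P(data | r = 7) = (2/9)(7/8)(1/7)(0/6) = 0.
Multiplying each by its prior: 3/8 · 1/9 = 1/24, 1/8 · 1/14 = 1/112, 1/4 · 0 = 0, 1/4 · 0 = 0; these sum to 17/336.
By Bayes' rule, P(r = 3 | data) = (1/112) / (17/336) = 3/17.

0.1765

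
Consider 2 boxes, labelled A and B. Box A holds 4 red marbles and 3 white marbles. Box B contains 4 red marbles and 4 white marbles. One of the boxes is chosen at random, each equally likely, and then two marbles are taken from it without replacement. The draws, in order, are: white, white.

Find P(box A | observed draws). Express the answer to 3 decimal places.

For each hypothesis, P(data | H) works out to: P(data | box A) = (3/7)(2/6) = 1/7; P(data | box B) = (4/8)(3/7) = 3/14.
The prior-weighted likelihoods are 1/2 · 1/7 = 1/14, 1/2 · 3/14 = 3/28; with total 5/28.
Therefore the posterior P(box A | data) = (1/14) / (5/28) = 2/5.

0.400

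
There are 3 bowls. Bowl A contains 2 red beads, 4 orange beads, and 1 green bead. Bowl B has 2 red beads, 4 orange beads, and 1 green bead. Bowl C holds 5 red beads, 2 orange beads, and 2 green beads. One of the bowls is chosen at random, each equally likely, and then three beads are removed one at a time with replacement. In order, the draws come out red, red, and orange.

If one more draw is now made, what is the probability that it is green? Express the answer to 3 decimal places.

The likelihood of the observed sequence under each hypothesis: P(data | bowl A) = (2/7)(2/7)(4/7) = 0.046647; P(data | bowl B) = (2/7)(2/7)(4/7) = 0.046647; P(data | bowl C) = (5/9)(5/9)(2/9) = 0.068587.
The prior-weighted likelihoods are 1/3 · 0.046647 = 0.015549, 1/3 · 0.046647 = 0.015549, 1/3 · 0.068587 = 0.022862; these sum to 0.053961.
Dividing through by the total gives posterior P(bowl A | data) = 0.28816, P(bowl B | data) = 0.28816, P(bowl C | data) = 0.42369.
So P(green next | data) = Σ P(green next | H) P(H | data) = (1/7)(0.28816) + (1/7)(0.28816) + (2/9)(0.42369) = 0.17648.

0.176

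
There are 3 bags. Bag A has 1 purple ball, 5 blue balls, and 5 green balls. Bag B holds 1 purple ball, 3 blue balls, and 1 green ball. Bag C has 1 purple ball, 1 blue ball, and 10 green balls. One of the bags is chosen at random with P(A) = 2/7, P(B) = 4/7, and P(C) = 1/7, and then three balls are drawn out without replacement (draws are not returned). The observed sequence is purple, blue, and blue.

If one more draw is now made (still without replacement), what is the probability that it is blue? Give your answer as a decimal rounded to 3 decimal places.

0.489

Compute the likelihood of the observed sequence for each case: P(data | bag A) = (1/11)(5/10)(4/9) = 0.020202; P(data | bag B) = (1/5)(3/4)(2/3) = 0.1; P(data | bag C) = (1/12)(1/11)(0/10) = 0.
The prior-weighted likelihoods are 2/7 · 0.020202 = 0.005772, 4/7 · 0.1 = 0.057143, 1/7 · 0 = 0; summing to 0.062915.
The posterior is then P(bag A | data) = 0.091743, P(bag B | data) = 0.90826, P(bag C | data) = 0.
So P(blue next | data) = Σ P(blue next | H) P(H | data) = (3/8)(0.091743) + (1/2)(0.90826) = 0.48853.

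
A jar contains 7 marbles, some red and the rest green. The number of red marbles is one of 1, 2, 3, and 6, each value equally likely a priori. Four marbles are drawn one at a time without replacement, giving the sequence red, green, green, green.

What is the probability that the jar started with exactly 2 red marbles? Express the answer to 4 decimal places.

0.3846

Under each hypothesis, the probability of the observed sequence is: P(data | r = 1) = (1/7)(6/6)(5/5)(4/4) = 1/7; P(data | r = 2) = (2/7)(5/6)(4/5)(3/4) = 1/7; P(data | r = 3) = (3/7)(4/6)(3/5)(2/4) = 3/35; P(data | r = 6) = (6/7)(1/6)(0/5) = 0.
Multiplying each by its prior: 1/4 · 1/7 = 1/28, 1/4 · 1/7 = 1/28, 1/4 · 3/35 = 3/140, 1/4 · 0 = 0; with total 13/140.
By Bayes' rule, P(r = 2 | data) = (1/28) / (13/140) = 5/13.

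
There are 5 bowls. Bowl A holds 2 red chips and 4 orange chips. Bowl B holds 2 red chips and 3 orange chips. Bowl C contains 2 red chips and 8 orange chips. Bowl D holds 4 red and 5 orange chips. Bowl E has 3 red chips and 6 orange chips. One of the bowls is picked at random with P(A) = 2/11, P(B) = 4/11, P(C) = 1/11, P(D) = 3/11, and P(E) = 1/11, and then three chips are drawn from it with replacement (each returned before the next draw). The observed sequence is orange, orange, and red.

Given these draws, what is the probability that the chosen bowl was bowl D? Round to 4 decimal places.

For each hypothesis, P(data | H) works out to: P(data | bowl A) = (4/6)(4/6)(2/6) = 0.14815; P(data | bowl B) = (3/5)(3/5)(2/5) = 0.144; P(data | bowl C) = (8/10)(8/10)(2/10) = 0.128; P(data | bowl D) = (5/9)(5/9)(4/9) = 0.13717; P(data | bowl E) = (6/9)(6/9)(3/9) = 0.14815.
Multiplying each by its prior: 2/11 · 0.14815 = 0.026936, 4/11 · 0.144 = 0.052364, 1/11 · 0.128 = 0.011636, 3/11 · 0.13717 = 0.037411, 1/11 · 0.14815 = 0.013468; with total 0.14182.
Therefore the posterior P(bowl D | data) = (0.037411) / (0.14182) = 0.2638.

0.2638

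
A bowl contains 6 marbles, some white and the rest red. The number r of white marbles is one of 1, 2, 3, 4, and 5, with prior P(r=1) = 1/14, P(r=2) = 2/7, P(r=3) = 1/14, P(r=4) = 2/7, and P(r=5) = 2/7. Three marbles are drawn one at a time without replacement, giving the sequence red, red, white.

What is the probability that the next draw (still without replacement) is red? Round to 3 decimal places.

Compute the likelihood of the observed sequence for each case: P(data | r = 1) = (5/6)(4/5)(1/4) = 1/6; P(data | r = 2) = (4/6)(3/5)(2/4) = 1/5; P(data | r = 3) = (3/6)(2/5)(3/4) = 3/20; P(data | r = 4) = (2/6)(1/5)(4/4) = 1/15; P(data | r = 5) = (1/6)(0/5) = 0.
The prior-weighted likelihoods are 1/14 · 1/6 = 1/84, 2/7 · 1/5 = 2/35, 1/14 · 3/20 = 3/280, 2/7 · 1/15 = 2/105, 2/7 · 0 = 0; with total 83/840.
Dividing through by the total gives posterior P(r = 1 | data) = 10/83, P(r = 2 | data) = 48/83, P(r = 3 | data) = 9/83, P(r = 4 | data) = 16/83, P(r = 5 | data) = 0.
The predictive probability is P(red next | data) = (1)(10/83) + (2/3)(48/83) + (1/3)(9/83) + (0)(16/83) = 45/83.

0.542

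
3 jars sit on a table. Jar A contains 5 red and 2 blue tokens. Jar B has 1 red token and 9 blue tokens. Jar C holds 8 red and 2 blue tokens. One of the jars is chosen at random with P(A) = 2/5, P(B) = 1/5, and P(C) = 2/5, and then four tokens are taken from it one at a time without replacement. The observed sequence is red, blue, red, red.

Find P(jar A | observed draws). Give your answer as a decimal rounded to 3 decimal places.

0.517

Under each hypothesis, the probability of the observed sequence is: P(data | jar A) = (5/7)(2/6)(4/5)(3/4) = 1/7; P(data | jar B) = (1/10)(9/9)(0/8) = 0; P(data | jar C) = (8/10)(2/9)(7/8)(6/7) = 2/15.
Multiplying each by its prior: 2/5 · 1/7 = 2/35, 1/5 · 0 = 0, 2/5 · 2/15 = 4/75; with total 58/525.
By Bayes' rule, P(jar A | data) = (2/35) / (58/525) = 15/29.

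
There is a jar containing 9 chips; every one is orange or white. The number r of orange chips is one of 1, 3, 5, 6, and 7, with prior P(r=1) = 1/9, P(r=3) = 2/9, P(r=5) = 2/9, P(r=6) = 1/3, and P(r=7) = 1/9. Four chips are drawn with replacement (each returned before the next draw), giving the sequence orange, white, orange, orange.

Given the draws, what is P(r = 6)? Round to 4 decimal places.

0.4907

Under each hypothesis, the probability of the observed sequence is: P(data | r = 1) = (1/9)(8/9)(1/9)(1/9) = 0.0012193; P(data | r = 3) = (3/9)(6/9)(3/9)(3/9) = 0.024691; P(data | r = 5) = (5/9)(4/9)(5/9)(5/9) = 0.076208; P(data | r = 6) = (6/9)(3/9)(6/9)(6/9) = 0.098765; P(data | r = 7) = (7/9)(2/9)(7/9)(7/9) = 0.10456.
The prior-weighted likelihoods are 1/9 · 0.0012193 = 0.00013548, 2/9 · 0.024691 = 0.005487, 2/9 · 0.076208 = 0.016935, 1/3 · 0.098765 = 0.032922, 1/9 · 0.10456 = 0.011617; these sum to 0.067097.
Hence P(r = 6 | data) = (0.032922) / (0.067097) = 0.49066.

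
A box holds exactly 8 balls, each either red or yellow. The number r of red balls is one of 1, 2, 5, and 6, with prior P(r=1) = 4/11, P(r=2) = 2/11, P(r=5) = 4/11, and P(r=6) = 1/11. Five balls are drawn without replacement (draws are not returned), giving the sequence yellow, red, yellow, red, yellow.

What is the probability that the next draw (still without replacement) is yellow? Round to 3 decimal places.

0.500

Under each hypothesis, the probability of the observed sequence is: P(data | r = 1) = (7/8)(1/7)(6/6)(0/5) = 0; P(data | r = 2) = (6/8)(2/7)(5/6)(1/5)(4/4) = 1/28; P(data | r = 5) = (3/8)(5/7)(2/6)(4/5)(1/4) = 1/56; P(data | r = 6) = (2/8)(6/7)(1/6)(5/5)(0/4) = 0.
The prior-weighted likelihoods are 4/11 · 0 = 0, 2/11 · 1/28 = 1/154, 4/11 · 1/56 = 1/154, 1/11 · 0 = 0; these sum to 1/77.
Normalising, the posterior is P(r = 1 | data) = 0, P(r = 2 | data) = 1/2, P(r = 5 | data) = 1/2, P(r = 6 | data) = 0.
The predictive probability is P(yellow next | data) = (1)(1/2) + (0)(1/2) = 1/2.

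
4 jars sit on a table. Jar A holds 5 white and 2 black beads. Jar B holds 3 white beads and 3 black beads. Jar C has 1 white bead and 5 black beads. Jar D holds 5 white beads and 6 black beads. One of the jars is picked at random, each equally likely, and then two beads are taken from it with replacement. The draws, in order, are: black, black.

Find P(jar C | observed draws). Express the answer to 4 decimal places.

0.5247

Under each hypothesis, the probability of the observed sequence is: P(data | jar A) = (2/7)(2/7) = 0.081633; P(data | jar B) = (3/6)(3/6) = 0.25; P(data | jar C) = (5/6)(5/6) = 0.69444; P(data | jar D) = (6/11)(6/11) = 0.29752.
The prior-weighted likelihoods are 1/4 · 0.081633 = 0.020408, 1/4 · 0.25 = 0.0625, 1/4 · 0.69444 = 0.17361, 1/4 · 0.29752 = 0.07438; these sum to 0.3309.
By Bayes' rule, P(jar C | data) = (0.17361) / (0.3309) = 0.52466.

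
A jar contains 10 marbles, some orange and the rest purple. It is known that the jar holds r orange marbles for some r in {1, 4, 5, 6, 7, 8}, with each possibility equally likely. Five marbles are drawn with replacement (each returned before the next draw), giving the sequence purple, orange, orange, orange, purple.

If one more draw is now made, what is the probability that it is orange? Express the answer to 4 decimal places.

0.5932

The likelihood of the observed sequence under each hypothesis: P(data | r = 1) = (9/10)(1/10)(1/10)(1/10)(9/10) = 0.00081; P(data | r = 4) = (6/10)(4/10)(4/10)(4/10)(6/10) = 0.02304; P(data | r = 5) = (5/10)(5/10)(5/10)(5/10)(5/10) = 0.03125; P(data | r = 6) = (4/10)(6/10)(6/10)(6/10)(4/10) = 0.03456; P(data | r = 7) = (3/10)(7/10)(7/10)(7/10)(3/10) = 0.03087; P(data | r = 8) = (2/10)(8/10)(8/10)(8/10)(2/10) = 0.02048.
Multiplying each by its prior: 1/6 · 0.00081 = 0.000135, 1/6 · 0.02304 = 0.00384, 1/6 · 0.03125 = 0.0052083, 1/6 · 0.03456 = 0.00576, 1/6 · 0.03087 = 0.005145, 1/6 · 0.02048 = 0.0034133; with total 0.023502.
Normalising, the posterior is P(r = 1 | data) = 0.0057443, P(r = 4 | data) = 0.16339, P(r = 5 | data) = 0.22162, P(r = 6 | data) = 0.24509, P(r = 7 | data) = 0.21892, P(r = 8 | data) = 0.14524.
So P(orange next | data) = Σ P(orange next | H) P(H | data) = (1/10)(0.0057443) + (2/5)(0.16339) + (1/2)(0.22162) + (3/5)(0.24509) + (7/10)(0.21892) + (4/5)(0.14524) = 0.59323.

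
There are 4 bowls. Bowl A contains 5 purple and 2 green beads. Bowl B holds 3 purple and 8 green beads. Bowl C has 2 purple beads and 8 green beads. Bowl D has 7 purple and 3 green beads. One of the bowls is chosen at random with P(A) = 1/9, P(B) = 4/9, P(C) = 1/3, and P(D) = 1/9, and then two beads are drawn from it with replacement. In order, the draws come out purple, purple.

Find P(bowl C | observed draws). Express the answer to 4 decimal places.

0.0846

Under each hypothesis, the probability of the observed sequence is: P(data | bowl A) = (5/7)(5/7) = 0.5102; P(data | bowl B) = (3/11)(3/11) = 0.07438; P(data | bowl C) = (2/10)(2/10) = 0.04; P(data | bowl D) = (7/10)(7/10) = 0.49.
The prior-weighted likelihoods are 1/9 · 0.5102 = 0.056689, 4/9 · 0.07438 = 0.033058, 1/3 · 0.04 = 0.013333, 1/9 · 0.49 = 0.054444; summing to 0.15752.
Therefore the posterior P(bowl C | data) = (0.013333) / (0.15752) = 0.084643.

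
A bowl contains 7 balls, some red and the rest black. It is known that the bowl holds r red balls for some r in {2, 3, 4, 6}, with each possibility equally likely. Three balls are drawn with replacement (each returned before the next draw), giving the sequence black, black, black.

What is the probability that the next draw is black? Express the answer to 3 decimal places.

0.634

Under each hypothesis, the probability of the observed sequence is: P(data | r = 2) = (5/7)(5/7)(5/7) = 0.36443; P(data | r = 3) = (4/7)(4/7)(4/7) = 0.18659; P(data | r = 4) = (3/7)(3/7)(3/7) = 0.078717; P(data | r = 6) = (1/7)(1/7)(1/7) = 0.0029155.
Weighting by the prior gives 1/4 · 0.36443 = 0.091108, 1/4 · 0.18659 = 0.046647, 1/4 · 0.078717 = 0.019679, 1/4 · 0.0029155 = 0.00072886; these sum to 0.15816.
The posterior is then P(r = 2 | data) = 0.57604, P(r = 3 | data) = 0.29493, P(r = 4 | data) = 0.12442, P(r = 6 | data) = 0.0046083.
Averaging over the posterior, P(black next | data) = (5/7)(0.57604) + (4/7)(0.29493) + (3/7)(0.12442) + (1/7)(0.0046083) = 0.63397.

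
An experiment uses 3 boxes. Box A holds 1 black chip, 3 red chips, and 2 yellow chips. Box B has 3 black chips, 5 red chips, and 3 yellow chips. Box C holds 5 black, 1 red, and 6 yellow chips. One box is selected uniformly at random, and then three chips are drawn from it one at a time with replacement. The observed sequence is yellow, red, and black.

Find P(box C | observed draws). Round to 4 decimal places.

Compute the likelihood of the observed sequence for each case: P(data | box A) = (2/6)(3/6)(1/6) = 0.027778; P(data | box B) = (3/11)(5/11)(3/11) = 0.033809; P(data | box C) = (6/12)(1/12)(5/12) = 0.017361.
The prior-weighted likelihoods are 1/3 · 0.027778 = 0.0092593, 1/3 · 0.033809 = 0.01127, 1/3 · 0.017361 = 0.005787; these sum to 0.026316.
Hence P(box C | data) = (0.005787) / (0.026316) = 0.21991.

0.2199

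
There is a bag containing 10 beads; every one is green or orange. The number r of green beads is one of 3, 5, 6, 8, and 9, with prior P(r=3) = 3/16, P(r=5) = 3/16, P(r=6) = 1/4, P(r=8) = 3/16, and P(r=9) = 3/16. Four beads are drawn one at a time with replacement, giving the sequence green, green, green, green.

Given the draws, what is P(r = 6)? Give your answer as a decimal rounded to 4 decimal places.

0.1320

Compute the likelihood of the observed sequence for each case: P(data | r = 3) = (3/10)(3/10)(3/10)(3/10) = 0.0081; P(data | r = 5) = (5/10)(5/10)(5/10)(5/10) = 0.0625; P(data | r = 6) = (6/10)(6/10)(6/10)(6/10) = 0.1296; P(data | r = 8) = (8/10)(8/10)(8/10)(8/10) = 0.4096; P(data | r = 9) = (9/10)(9/10)(9/10)(9/10) = 0.6561.
Weighting by the prior gives 3/16 · 0.0081 = 0.0015187, 3/16 · 0.0625 = 0.011719, 1/4 · 0.1296 = 0.0324, 3/16 · 0.4096 = 0.0768, 3/16 · 0.6561 = 0.12302; summing to 0.24546.
Therefore the posterior P(r = 6 | data) = (0.0324) / (0.24546) = 0.132.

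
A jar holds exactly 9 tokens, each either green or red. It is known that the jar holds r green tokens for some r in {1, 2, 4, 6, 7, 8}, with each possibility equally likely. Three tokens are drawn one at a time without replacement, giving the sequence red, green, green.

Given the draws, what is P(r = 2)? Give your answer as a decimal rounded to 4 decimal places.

Under each hypothesis, the probability of the observed sequence is: P(data | r = 1) = (8/9)(1/8)(0/7) = 0; P(data | r = 2) = (7/9)(2/8)(1/7) = 1/36; P(data | r = 4) = (5/9)(4/8)(3/7) = 5/42; P(data | r = 6) = (3/9)(6/8)(5/7) = 5/28; P(data | r = 7) = (2/9)(7/8)(6/7) = 1/6; P(data | r = 8) = (1/9)(8/8)(7/7) = 1/9.
Multiplying each by its prior: 1/6 · 0 = 0, 1/6 · 1/36 = 1/216, 1/6 · 5/42 = 5/252, 1/6 · 5/28 = 5/168, 1/6 · 1/6 = 1/36, 1/6 · 1/9 = 1/54; these sum to 19/189.
So P(r = 2 | data) = (1/216) / (19/189) = 7/152.

0.0461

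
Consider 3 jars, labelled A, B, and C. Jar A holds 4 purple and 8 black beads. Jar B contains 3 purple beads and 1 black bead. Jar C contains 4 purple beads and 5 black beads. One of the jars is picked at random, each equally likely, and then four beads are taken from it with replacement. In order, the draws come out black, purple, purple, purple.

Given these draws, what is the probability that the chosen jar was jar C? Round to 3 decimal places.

Under each hypothesis, the probability of the observed sequence is: P(data | jar A) = (8/12)(4/12)(4/12)(4/12) = 0.024691; P(data | jar B) = (1/4)(3/4)(3/4)(3/4) = 0.10547; P(data | jar C) = (5/9)(4/9)(4/9)(4/9) = 0.048773.
The prior-weighted likelihoods are 1/3 · 0.024691 = 0.0082305, 1/3 · 0.10547 = 0.035156, 1/3 · 0.048773 = 0.016258; summing to 0.059644.
By Bayes' rule, P(jar C | data) = (0.016258) / (0.059644) = 0.27258.

0.273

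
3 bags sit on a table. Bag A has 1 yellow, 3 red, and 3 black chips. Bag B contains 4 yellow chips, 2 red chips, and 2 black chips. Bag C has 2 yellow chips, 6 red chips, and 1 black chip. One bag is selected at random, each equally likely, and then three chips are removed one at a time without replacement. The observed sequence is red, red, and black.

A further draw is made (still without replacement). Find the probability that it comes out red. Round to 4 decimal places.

0.3889

The likelihood of the observed sequence under each hypothesis: P(data | bag A) = (3/7)(2/6)(3/5) = 3/35; P(data | bag B) = (2/8)(1/7)(2/6) = 1/84; P(data | bag C) = (6/9)(5/8)(1/7) = 5/84.
Multiplying each by its prior: 1/3 · 3/35 = 1/35, 1/3 · 1/84 = 1/252, 1/3 · 5/84 = 5/252; with total 11/210.
Dividing through by the total gives posterior P(bag A | data) = 6/11, P(bag B | data) = 5/66, P(bag C | data) = 25/66.
So P(red next | data) = Σ P(red next | H) P(H | data) = (1/4)(6/11) + (0)(5/66) + (2/3)(25/66) = 7/18.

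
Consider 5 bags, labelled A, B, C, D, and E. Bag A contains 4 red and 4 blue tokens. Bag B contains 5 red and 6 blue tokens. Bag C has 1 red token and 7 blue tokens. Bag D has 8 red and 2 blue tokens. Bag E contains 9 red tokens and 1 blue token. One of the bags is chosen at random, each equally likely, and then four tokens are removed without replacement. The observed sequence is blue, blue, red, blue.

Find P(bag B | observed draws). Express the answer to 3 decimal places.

Under each hypothesis, the probability of the observed sequence is: P(data | bag A) = (4/8)(3/7)(4/6)(2/5) = 0.057143; P(data | bag B) = (6/11)(5/10)(5/9)(4/8) = 0.075758; P(data | bag C) = (7/8)(6/7)(1/6)(5/5) = 0.125; P(data | bag D) = (2/10)(1/9)(8/8)(0/7) = 0; P(data | bag E) = (1/10)(0/9) = 0.
The prior-weighted likelihoods are 1/5 · 0.057143 = 0.011429, 1/5 · 0.075758 = 0.015152, 1/5 · 0.125 = 0.025, 1/5 · 0 = 0, 1/5 · 0 = 0; these sum to 0.05158.
Hence P(bag B | data) = (0.015152) / (0.05158) = 0.29375.

0.294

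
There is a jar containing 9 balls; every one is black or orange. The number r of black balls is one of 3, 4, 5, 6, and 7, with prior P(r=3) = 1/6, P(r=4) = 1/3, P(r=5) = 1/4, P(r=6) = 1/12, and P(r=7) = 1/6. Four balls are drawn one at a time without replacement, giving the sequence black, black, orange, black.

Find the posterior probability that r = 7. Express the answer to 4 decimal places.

For each hypothesis, P(data | H) works out to: P(data | r = 3) = (3/9)(2/8)(6/7)(1/6) = 0.011905; P(data | r = 4) = (4/9)(3/8)(5/7)(2/6) = 0.039683; P(data | r = 5) = (5/9)(4/8)(4/7)(3/6) = 0.079365; P(data | r = 6) = (6/9)(5/8)(3/7)(4/6) = 0.11905; P(data | r = 7) = (7/9)(6/8)(2/7)(5/6) = 0.13889.
The prior-weighted likelihoods are 1/6 · 0.011905 = 0.0019841, 1/3 · 0.039683 = 0.013228, 1/4 · 0.079365 = 0.019841, 1/12 · 0.11905 = 0.0099206, 1/6 · 0.13889 = 0.023148; these sum to 0.068122.
So P(r = 7 | data) = (0.023148) / (0.068122) = 0.33981.

0.3398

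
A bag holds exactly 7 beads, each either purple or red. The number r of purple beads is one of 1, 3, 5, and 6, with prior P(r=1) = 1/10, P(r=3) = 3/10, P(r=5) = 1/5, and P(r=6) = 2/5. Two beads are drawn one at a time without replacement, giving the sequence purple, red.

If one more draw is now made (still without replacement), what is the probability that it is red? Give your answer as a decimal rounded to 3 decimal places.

0.367

For each hypothesis, P(data | H) works out to: P(data | r = 1) = (1/7)(6/6) = 1/7; P(data | r = 3) = (3/7)(4/6) = 2/7; P(data | r = 5) = (5/7)(2/6) = 5/21; P(data | r = 6) = (6/7)(1/6) = 1/7.
Weighting by the prior gives 1/10 · 1/7 = 1/70, 3/10 · 2/7 = 3/35, 1/5 · 5/21 = 1/21, 2/5 · 1/7 = 2/35; these sum to 43/210.
The posterior is then P(r = 1 | data) = 3/43, P(r = 3 | data) = 18/43, P(r = 5 | data) = 10/43, P(r = 6 | data) = 12/43.
The predictive probability is P(red next | data) = (1)(3/43) + (3/5)(18/43) + (1/5)(10/43) + (0)(12/43) = 79/215.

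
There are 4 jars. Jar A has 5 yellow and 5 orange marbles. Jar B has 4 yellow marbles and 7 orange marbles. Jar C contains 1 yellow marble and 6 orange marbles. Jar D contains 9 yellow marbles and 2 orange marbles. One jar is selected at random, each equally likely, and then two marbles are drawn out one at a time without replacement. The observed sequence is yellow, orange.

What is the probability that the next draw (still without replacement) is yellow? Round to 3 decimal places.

0.440

The likelihood of the observed sequence under each hypothesis: P(data | jar A) = (5/10)(5/9) = 0.27778; P(data | jar B) = (4/11)(7/10) = 0.25455; P(data | jar C) = (1/7)(6/6) = 0.14286; P(data | jar D) = (9/11)(2/10) = 0.16364.
Multiplying each by its prior: 1/4 · 0.27778 = 0.069444, 1/4 · 0.25455 = 0.063636, 1/4 · 0.14286 = 0.035714, 1/4 · 0.16364 = 0.040909; with total 0.2097.
Dividing through by the total gives posterior P(jar A | data) = 0.33115, P(jar B | data) = 0.30346, P(jar C | data) = 0.17031, P(jar D | data) = 0.19508.
The predictive probability is P(yellow next | data) = (1/2)(0.33115) + (1/3)(0.30346) + (0)(0.17031) + (8/9)(0.19508) = 0.44013.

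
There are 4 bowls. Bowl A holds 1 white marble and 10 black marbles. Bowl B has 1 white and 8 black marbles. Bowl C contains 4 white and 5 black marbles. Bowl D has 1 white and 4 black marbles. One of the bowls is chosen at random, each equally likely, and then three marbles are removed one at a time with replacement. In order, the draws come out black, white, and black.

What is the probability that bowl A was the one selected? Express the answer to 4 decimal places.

Under each hypothesis, the probability of the observed sequence is: P(data | bowl A) = (10/11)(1/11)(10/11) = 0.075131; P(data | bowl B) = (8/9)(1/9)(8/9) = 0.087791; P(data | bowl C) = (5/9)(4/9)(5/9) = 0.13717; P(data | bowl D) = (4/5)(1/5)(4/5) = 0.128.
Weighting by the prior gives 1/4 · 0.075131 = 0.018783, 1/4 · 0.087791 = 0.021948, 1/4 · 0.13717 = 0.034294, 1/4 · 0.128 = 0.032; summing to 0.10702.
So P(bowl A | data) = (0.018783) / (0.10702) = 0.1755.

0.1755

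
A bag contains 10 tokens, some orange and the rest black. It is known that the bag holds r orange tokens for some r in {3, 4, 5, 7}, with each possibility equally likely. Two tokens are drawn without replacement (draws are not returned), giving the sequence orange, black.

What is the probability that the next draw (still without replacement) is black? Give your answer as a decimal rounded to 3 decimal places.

0.533

Compute the likelihood of the observed sequence for each case: P(data | r = 3) = (3/10)(7/9) = 7/30; P(data | r = 4) = (4/10)(6/9) = 4/15; P(data | r = 5) = (5/10)(5/9) = 5/18; P(data | r = 7) = (7/10)(3/9) = 7/30.
Weighting by the prior gives 1/4 · 7/30 = 7/120, 1/4 · 4/15 = 1/15, 1/4 · 5/18 = 5/72, 1/4 · 7/30 = 7/120; these sum to 91/360.
Normalising, the posterior is P(r = 3 | data) = 3/13, P(r = 4 | data) = 24/91, P(r = 5 | data) = 25/91, P(r = 7 | data) = 3/13.
The predictive probability is P(black next | data) = (3/4)(3/13) + (5/8)(24/91) + (1/2)(25/91) + (1/4)(3/13) = 97/182.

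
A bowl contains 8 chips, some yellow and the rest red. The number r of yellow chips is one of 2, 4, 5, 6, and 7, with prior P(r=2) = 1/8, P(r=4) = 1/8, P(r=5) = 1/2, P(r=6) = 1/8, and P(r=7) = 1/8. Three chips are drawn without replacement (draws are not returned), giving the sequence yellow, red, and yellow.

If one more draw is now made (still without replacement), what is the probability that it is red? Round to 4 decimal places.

0.3701

Under each hypothesis, the probability of the observed sequence is: P(data | r = 2) = (2/8)(6/7)(1/6) = 1/28; P(data | r = 4) = (4/8)(4/7)(3/6) = 1/7; P(data | r = 5) = (5/8)(3/7)(4/6) = 5/28; P(data | r = 6) = (6/8)(2/7)(5/6) = 5/28; P(data | r = 7) = (7/8)(1/7)(6/6) = 1/8.
The prior-weighted likelihoods are 1/8 · 1/28 = 1/224, 1/8 · 1/7 = 1/56, 1/2 · 5/28 = 5/56, 1/8 · 5/28 = 5/224, 1/8 · 1/8 = 1/64; summing to 67/448.
Normalising, the posterior is P(r = 2 | data) = 2/67, P(r = 4 | data) = 8/67, P(r = 5 | data) = 40/67, P(r = 6 | data) = 10/67, P(r = 7 | data) = 7/67.
The predictive probability is P(red next | data) = (1)(2/67) + (3/5)(8/67) + (2/5)(40/67) + (1/5)(10/67) + (0)(7/67) = 124/335.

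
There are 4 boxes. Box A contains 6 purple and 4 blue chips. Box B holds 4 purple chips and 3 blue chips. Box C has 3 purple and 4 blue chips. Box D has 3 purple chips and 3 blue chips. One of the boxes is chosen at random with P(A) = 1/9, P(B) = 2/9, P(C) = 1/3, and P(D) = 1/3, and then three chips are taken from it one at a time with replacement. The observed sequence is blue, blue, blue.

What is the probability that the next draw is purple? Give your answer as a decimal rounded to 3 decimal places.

0.481

The likelihood of the observed sequence under each hypothesis: P(data | box A) = (4/10)(4/10)(4/10) = 0.064; P(data | box B) = (3/7)(3/7)(3/7) = 0.078717; P(data | box C) = (4/7)(4/7)(4/7) = 0.18659; P(data | box D) = (3/6)(3/6)(3/6) = 0.125.
The prior-weighted likelihoods are 1/9 · 0.064 = 0.0071111, 2/9 · 0.078717 = 0.017493, 1/3 · 0.18659 = 0.062196, 1/3 · 0.125 = 0.041667; these sum to 0.12847.
The posterior is then P(box A | data) = 0.055354, P(box B | data) = 0.13617, P(box C | data) = 0.48414, P(box D | data) = 0.32434.
The predictive probability is P(purple next | data) = (3/5)(0.055354) + (4/7)(0.13617) + (3/7)(0.48414) + (1/2)(0.32434) = 0.48068.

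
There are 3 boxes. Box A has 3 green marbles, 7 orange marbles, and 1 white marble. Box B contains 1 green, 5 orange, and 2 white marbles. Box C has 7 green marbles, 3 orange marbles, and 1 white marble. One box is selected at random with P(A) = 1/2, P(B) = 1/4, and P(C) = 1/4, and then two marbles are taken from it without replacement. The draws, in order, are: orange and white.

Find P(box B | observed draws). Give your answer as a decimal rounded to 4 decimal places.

Under each hypothesis, the probability of the observed sequence is: P(data | box A) = (7/11)(1/10) = 0.063636; P(data | box B) = (5/8)(2/7) = 0.17857; P(data | box C) = (3/11)(1/10) = 0.027273.
Weighting by the prior gives 1/2 · 0.063636 = 0.031818, 1/4 · 0.17857 = 0.044643, 1/4 · 0.027273 = 0.0068182; summing to 0.083279.
Therefore the posterior P(box B | data) = (0.044643) / (0.083279) = 0.53606.

0.5361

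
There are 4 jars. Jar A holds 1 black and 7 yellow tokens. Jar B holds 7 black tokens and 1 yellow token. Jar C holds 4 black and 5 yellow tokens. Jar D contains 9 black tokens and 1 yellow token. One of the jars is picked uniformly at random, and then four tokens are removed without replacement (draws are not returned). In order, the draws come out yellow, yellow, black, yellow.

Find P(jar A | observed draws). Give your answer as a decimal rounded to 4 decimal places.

0.6117

The likelihood of the observed sequence under each hypothesis: P(data | jar A) = (7/8)(6/7)(1/6)(5/5) = 0.125; P(data | jar B) = (1/8)(0/7) = 0; P(data | jar C) = (5/9)(4/8)(4/7)(3/6) = 0.079365; P(data | jar D) = (1/10)(0/9) = 0.
The prior-weighted likelihoods are 1/4 · 0.125 = 0.03125, 1/4 · 0 = 0, 1/4 · 0.079365 = 0.019841, 1/4 · 0 = 0; with total 0.051091.
By Bayes' rule, P(jar A | data) = (0.03125) / (0.051091) = 0.61165.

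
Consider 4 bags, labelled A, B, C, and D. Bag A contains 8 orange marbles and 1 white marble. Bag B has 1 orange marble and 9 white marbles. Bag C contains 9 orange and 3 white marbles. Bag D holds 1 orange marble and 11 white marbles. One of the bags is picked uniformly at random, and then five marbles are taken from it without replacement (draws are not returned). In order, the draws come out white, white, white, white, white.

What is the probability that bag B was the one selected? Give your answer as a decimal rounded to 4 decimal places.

0.4615

The likelihood of the observed sequence under each hypothesis: P(data | bag A) = (1/9)(0/8) = 0; P(data | bag B) = (9/10)(8/9)(7/8)(6/7)(5/6) = 1/2; P(data | bag C) = (3/12)(2/11)(1/10)(0/9) = 0; P(data | bag D) = (11/12)(10/11)(9/10)(8/9)(7/8) = 7/12.
Multiplying each by its prior: 1/4 · 0 = 0, 1/4 · 1/2 = 1/8, 1/4 · 0 = 0, 1/4 · 7/12 = 7/48; summing to 13/48.
Hence P(bag B | data) = (1/8) / (13/48) = 6/13.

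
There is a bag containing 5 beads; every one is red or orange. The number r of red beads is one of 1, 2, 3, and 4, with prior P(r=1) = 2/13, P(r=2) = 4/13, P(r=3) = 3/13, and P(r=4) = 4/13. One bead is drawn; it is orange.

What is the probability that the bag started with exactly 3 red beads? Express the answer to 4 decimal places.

For each hypothesis, P(data | H) works out to: P(data | r = 1) = (4/5) = 4/5; P(data | r = 2) = (3/5) = 3/5; P(data | r = 3) = (2/5) = 2/5; P(data | r = 4) = (1/5) = 1/5.
Multiplying each by its prior: 2/13 · 4/5 = 8/65, 4/13 · 3/5 = 12/65, 3/13 · 2/5 = 6/65, 4/13 · 1/5 = 4/65; with total 6/13.
By Bayes' rule, P(r = 3 | data) = (6/65) / (6/13) = 1/5.

0.2000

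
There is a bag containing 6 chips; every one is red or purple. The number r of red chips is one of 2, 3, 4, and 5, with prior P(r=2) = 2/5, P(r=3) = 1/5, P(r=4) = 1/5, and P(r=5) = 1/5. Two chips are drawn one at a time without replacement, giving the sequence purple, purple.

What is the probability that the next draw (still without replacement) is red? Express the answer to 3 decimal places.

0.578

Under each hypothesis, the probability of the observed sequence is: P(data | r = 2) = (4/6)(3/5) = 2/5; P(data | r = 3) = (3/6)(2/5) = 1/5; P(data | r = 4) = (2/6)(1/5) = 1/15; P(data | r = 5) = (1/6)(0/5) = 0.
Weighting by the prior gives 2/5 · 2/5 = 4/25, 1/5 · 1/5 = 1/25, 1/5 · 1/15 = 1/75, 1/5 · 0 = 0; with total 16/75.
The posterior is then P(r = 2 | data) = 3/4, P(r = 3 | data) = 3/16, P(r = 4 | data) = 1/16, P(r = 5 | data) = 0.
Averaging over the posterior, P(red next | data) = (1/2)(3/4) + (3/4)(3/16) + (1)(1/16) = 37/64.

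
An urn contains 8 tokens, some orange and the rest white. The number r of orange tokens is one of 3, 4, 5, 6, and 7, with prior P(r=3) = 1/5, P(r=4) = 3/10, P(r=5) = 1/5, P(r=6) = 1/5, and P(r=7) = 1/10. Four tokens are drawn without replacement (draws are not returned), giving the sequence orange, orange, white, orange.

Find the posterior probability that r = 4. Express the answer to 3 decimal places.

0.206

The likelihood of the observed sequence under each hypothesis: P(data | r = 3) = (3/8)(2/7)(5/6)(1/5) = 0.017857; P(data | r = 4) = (4/8)(3/7)(4/6)(2/5) = 0.057143; P(data | r = 5) = (5/8)(4/7)(3/6)(3/5) = 0.10714; P(data | r = 6) = (6/8)(5/7)(2/6)(4/5) = 0.14286; P(data | r = 7) = (7/8)(6/7)(1/6)(5/5) = 0.125.
Multiplying each by its prior: 1/5 · 0.017857 = 0.0035714, 3/10 · 0.057143 = 0.017143, 1/5 · 0.10714 = 0.021429, 1/5 · 0.14286 = 0.028571, 1/10 · 0.125 = 0.0125; these sum to 0.083214.
Hence P(r = 4 | data) = (0.017143) / (0.083214) = 0.20601.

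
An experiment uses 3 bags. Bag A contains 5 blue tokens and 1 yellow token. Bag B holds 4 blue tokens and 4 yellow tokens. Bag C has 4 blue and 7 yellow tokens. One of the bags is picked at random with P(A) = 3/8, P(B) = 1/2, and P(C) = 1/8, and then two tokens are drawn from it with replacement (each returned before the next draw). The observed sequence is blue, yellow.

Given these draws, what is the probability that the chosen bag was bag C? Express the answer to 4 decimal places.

0.1404

The likelihood of the observed sequence under each hypothesis: P(data | bag A) = (5/6)(1/6) = 0.13889; P(data | bag B) = (4/8)(4/8) = 0.25; P(data | bag C) = (4/11)(7/11) = 0.2314.
The prior-weighted likelihoods are 3/8 · 0.13889 = 0.052083, 1/2 · 0.25 = 0.125, 1/8 · 0.2314 = 0.028926; with total 0.20601.
Therefore the posterior P(bag C | data) = (0.028926) / (0.20601) = 0.14041.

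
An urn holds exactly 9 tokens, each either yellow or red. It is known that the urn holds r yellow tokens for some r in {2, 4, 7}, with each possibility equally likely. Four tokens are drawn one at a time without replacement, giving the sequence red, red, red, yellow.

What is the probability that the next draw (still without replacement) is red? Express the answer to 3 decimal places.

Under each hypothesis, the probability of the observed sequence is: P(data | r = 2) = (7/9)(6/8)(5/7)(2/6) = 5/36; P(data | r = 4) = (5/9)(4/8)(3/7)(4/6) = 5/63; P(data | r = 7) = (2/9)(1/8)(0/7) = 0.
Multiplying each by its prior: 1/3 · 5/36 = 5/108, 1/3 · 5/63 = 5/189, 1/3 · 0 = 0; with total 55/756.
Dividing through by the total gives posterior P(r = 2 | data) = 7/11, P(r = 4 | data) = 4/11, P(r = 7 | data) = 0.
So P(red next | data) = Σ P(red next | H) P(H | data) = (4/5)(7/11) + (2/5)(4/11) = 36/55.

0.655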